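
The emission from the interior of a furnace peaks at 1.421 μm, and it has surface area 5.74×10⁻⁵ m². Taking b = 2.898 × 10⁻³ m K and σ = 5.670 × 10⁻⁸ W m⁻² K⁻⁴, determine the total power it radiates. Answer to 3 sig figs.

Wien's law: T = b/λ_max = 2.898×10⁻³/1.421×10⁻⁶ = 2039.41 K.
Area A = 5.74×10⁻⁵ m².
Then P = σAT⁴ = 5.670×10⁻⁸×5.74×10⁻⁵×(2039.41)⁴ = 56.3 W.

P ≈ 56.3 W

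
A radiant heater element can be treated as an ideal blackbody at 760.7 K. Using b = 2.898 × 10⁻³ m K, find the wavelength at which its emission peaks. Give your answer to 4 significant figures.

λ_max ≈ 3.810 μm

Wien's displacement law: λ_max = b/T = (2.898×10⁻³ m·K)/(760.7 K) = 3.8096×10⁻⁶ m.
That is 3.810 μm, in the infrared range.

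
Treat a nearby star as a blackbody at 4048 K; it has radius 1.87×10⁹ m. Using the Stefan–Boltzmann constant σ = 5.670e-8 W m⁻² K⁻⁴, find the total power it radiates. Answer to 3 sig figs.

P ≈ 6.69×10²⁶ W

Surface area A = 4πR² = 4π(1.87×10⁹ m)² = 4.39433×10¹⁹ m².
P = σAT⁴ = 5.670×10⁻⁸ × 4.39433×10¹⁹ × (4048)⁴ = 6.69×10²⁶ W.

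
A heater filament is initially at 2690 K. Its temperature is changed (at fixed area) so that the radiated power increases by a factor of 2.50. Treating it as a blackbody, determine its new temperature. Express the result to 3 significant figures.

P ∝ T⁴, so T₂/T₁ = (P₂/P₁)^(1/4) = (2.50)^(1/4) = 1.25743.
T₂ = 2690 × 1.25743 = 3.38×10³ K.

T₂ ≈ 3.38×10³ K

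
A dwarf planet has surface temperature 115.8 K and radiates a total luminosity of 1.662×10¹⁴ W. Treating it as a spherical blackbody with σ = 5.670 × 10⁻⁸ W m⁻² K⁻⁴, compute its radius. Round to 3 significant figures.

L = 4πR²σT⁴ ⇒ R = √(L/(4πσT⁴)).
σT⁴ = 10.1957 W/m², so R = √(1.662×10¹⁴/(4π×10.1957)) = 1.14×10⁶ m.

R ≈ 1.14×10⁶ m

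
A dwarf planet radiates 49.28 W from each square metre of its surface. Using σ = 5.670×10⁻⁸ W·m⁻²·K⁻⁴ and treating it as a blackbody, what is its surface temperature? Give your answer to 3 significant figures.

T ≈ 172 K

I = σT⁴, so T = (I/σ)^(1/4) = (49.28/(5.670×10⁻⁸))^(1/4) = 172 K.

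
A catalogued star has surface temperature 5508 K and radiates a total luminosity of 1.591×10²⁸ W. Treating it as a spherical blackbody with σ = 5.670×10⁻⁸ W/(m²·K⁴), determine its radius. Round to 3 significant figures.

L = 4πR²σT⁴ ⇒ R = √(L/(4πσT⁴)).
σT⁴ = 5.21866×10⁷ W/m², so R = √(1.591×10²⁸/(4π×5.21866×10⁷)) = 4.93×10⁹ m.

R ≈ 4.93×10⁹ m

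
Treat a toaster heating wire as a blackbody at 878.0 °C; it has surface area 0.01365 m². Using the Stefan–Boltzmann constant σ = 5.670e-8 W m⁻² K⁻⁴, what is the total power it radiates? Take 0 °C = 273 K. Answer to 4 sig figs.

P ≈ 1358 W

T = 878.0 °C + 273 = 1151.0 K.
Area A = 0.01365 m².
P = σAT⁴ = 5.670×10⁻⁸ × 0.01365 × (1151.0)⁴ = 1358 W.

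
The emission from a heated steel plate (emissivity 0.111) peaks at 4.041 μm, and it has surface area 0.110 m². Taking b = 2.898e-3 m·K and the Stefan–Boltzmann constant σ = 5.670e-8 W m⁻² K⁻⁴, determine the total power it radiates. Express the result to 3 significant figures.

Wien's law: T = b/λ_max = 2.898×10⁻³/4.041×10⁻⁶ = 717.149 K.
Area A = 0.110 m².
Then P = εσAT⁴ = 0.111×5.670×10⁻⁸×0.110×(717.149)⁴ = 183 W.

P ≈ 183 W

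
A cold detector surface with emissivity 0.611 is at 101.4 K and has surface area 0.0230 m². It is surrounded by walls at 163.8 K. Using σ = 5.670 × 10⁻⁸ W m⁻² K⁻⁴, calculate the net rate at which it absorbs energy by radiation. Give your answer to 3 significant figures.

Area A = 0.0230 m².
Net radiated power P_net = εσA(T⁴ − T₀⁴) = 0.611×5.670×10⁻⁸×0.0230×(101.4⁴ − 163.8⁴).
T⁴ − T₀⁴ = 1.05719×10⁸ − 7.19873×10⁸ = -6.14154×10⁸ K⁴, so P_net = -0.489 W — negative, meaning a net gain of 0.489 W.

Net gain ≈ 0.489 W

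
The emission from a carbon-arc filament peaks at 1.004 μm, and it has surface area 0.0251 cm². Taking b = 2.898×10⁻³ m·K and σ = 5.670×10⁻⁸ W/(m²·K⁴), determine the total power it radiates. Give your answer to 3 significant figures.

P ≈ 9.88 W

Wien's law: T = b/λ_max = 2.898×10⁻³/1.004×10⁻⁶ = 2886.45 K.
Area A = 0.0251 cm² = 2.51×10⁻⁶ m².
Then P = σAT⁴ = 5.670×10⁻⁸×2.51×10⁻⁶×(2886.45)⁴ = 9.88 W.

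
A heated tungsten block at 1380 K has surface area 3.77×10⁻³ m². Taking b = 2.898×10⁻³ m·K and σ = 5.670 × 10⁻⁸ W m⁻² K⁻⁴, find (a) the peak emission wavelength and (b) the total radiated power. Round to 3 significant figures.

(a) λ_max = b/T = 2.898×10⁻³/1380 = 2.100×10⁻⁶ m = 2.10×10³ nm.
Area A = 3.77×10⁻³ m².
(b) P = σAT⁴ = 5.670×10⁻⁸×3.77×10⁻³×(1380)⁴ = 775 W.

λ_max ≈ 2.10×10³ nm; P ≈ 775 W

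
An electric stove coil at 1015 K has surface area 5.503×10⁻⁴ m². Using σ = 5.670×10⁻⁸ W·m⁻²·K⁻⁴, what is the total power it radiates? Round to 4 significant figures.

P ≈ 33.12 W

Area A = 5.503×10⁻⁴ m².
P = σAT⁴ = 5.670×10⁻⁸ × 5.503×10⁻⁴ × (1015)⁴ = 33.12 W.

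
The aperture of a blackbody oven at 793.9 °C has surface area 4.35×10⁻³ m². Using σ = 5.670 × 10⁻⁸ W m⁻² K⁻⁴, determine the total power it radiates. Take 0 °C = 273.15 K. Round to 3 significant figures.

P ≈ 320 W

T = 793.9 °C + 273.15 = 1067.05 K.
Area A = 4.35×10⁻³ m².
P = σAT⁴ = 5.670×10⁻⁸ × 4.35×10⁻³ × (1067.05)⁴ = 320 W.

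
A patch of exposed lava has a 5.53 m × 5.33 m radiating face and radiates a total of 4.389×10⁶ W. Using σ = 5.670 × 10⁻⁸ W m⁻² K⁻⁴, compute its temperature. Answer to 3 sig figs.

Area A = 5.53 × 5.33 = 29.4749 m².
P = σAT⁴ ⇒ T = (P/(σA))^(1/4) = (4.389×10⁶/(5.670×10⁻⁸×29.4749))^(1/4) = 1.27×10³ K.

T ≈ 1.27×10³ K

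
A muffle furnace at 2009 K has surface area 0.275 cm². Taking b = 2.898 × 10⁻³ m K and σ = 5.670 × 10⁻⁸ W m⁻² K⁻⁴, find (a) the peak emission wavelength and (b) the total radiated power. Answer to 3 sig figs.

λ_max ≈ 1.44 μm; P ≈ 25.4 W

(a) λ_max = b/T = 2.898×10⁻³/2009 = 1.443×10⁻⁶ m = 1.44 μm.
Area A = 0.275 cm² = 2.75×10⁻⁵ m².
(b) P = σAT⁴ = 5.670×10⁻⁸×2.75×10⁻⁵×(2009)⁴ = 25.4 W.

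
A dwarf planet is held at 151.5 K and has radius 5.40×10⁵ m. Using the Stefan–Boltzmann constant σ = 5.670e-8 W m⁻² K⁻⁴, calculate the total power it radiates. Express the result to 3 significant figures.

P ≈ 1.09×10¹⁴ W

Surface area A = 4πR² = 4π(5.40×10⁵ m)² = 3.66435×10¹² m².
P = σAT⁴ = 5.670×10⁻⁸ × 3.66435×10¹² × (151.5)⁴ = 1.09×10¹⁴ W.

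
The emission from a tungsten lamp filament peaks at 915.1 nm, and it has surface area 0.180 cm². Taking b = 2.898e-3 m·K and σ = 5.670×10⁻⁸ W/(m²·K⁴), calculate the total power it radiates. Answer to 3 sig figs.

Wien's law: T = b/λ_max = 2.898×10⁻³/9.151×10⁻⁷ = 3166.87 K.
Area A = 0.180 cm² = 1.80×10⁻⁵ m².
Then P = σAT⁴ = 5.670×10⁻⁸×1.80×10⁻⁵×(3166.87)⁴ = 103 W.

P ≈ 103 W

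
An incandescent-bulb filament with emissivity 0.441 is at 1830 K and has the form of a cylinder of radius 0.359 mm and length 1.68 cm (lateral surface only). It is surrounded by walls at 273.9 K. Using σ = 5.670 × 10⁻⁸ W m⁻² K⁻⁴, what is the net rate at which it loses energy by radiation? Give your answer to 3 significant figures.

Lateral area A = 2πrL = 2π×3.59×10⁻⁴×0.0168 = 3.78951×10⁻⁵ m².
Net radiated power P_net = εσA(T⁴ − T₀⁴) = 0.441×5.670×10⁻⁸×3.78951×10⁻⁵×(1830⁴ − 273.9⁴).
T⁴ − T₀⁴ = 1.12151×10¹³ − 5.62818×10⁹ = 1.12095×10¹³ K⁴, so P_net = 10.6 W.

Net loss ≈ 10.6 W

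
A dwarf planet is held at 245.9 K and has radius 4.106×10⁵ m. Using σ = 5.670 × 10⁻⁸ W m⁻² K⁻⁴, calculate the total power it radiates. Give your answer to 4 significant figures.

P ≈ 4.392×10¹⁴ W

Surface area A = 4πR² = 4π(4.106×10⁵ m)² = 2.11859×10¹² m².
P = σAT⁴ = 5.670×10⁻⁸ × 2.11859×10¹² × (245.9)⁴ = 4.392×10¹⁴ W.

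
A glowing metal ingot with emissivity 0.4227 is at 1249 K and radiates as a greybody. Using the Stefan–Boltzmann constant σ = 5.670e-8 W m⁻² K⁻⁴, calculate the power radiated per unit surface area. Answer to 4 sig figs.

Stefan–Boltzmann: I = εσT⁴ = 0.4227 × 5.670×10⁻⁸ × (1249)⁴ = 5.833×10⁴ W/m².

I ≈ 5.833×10⁴ W/m²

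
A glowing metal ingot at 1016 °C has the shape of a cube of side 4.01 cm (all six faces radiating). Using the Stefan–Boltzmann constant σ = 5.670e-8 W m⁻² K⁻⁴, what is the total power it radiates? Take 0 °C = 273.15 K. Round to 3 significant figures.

P ≈ 1.51×10³ W

T = 1016 °C + 273.15 = 1289.15 K.
Area A = 6s² = 6×(0.0401 m)² = 9.64806×10⁻³ m².
P = σAT⁴ = 5.670×10⁻⁸ × 9.64806×10⁻³ × (1289.15)⁴ = 1.51×10³ W.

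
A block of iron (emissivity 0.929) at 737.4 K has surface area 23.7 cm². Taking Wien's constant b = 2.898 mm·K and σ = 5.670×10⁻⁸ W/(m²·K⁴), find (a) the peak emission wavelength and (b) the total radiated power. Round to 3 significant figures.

(a) λ_max = b/T = 2.898×10⁻³/737.4 = 3.930×10⁻⁶ m = 3.93 μm.
Area A = 23.7 cm² = 2.37×10⁻³ m².
(b) P = εσAT⁴ = 0.929×5.670×10⁻⁸×2.37×10⁻³×(737.4)⁴ = 36.9 W.

λ_max ≈ 3.93 μm; P ≈ 36.9 W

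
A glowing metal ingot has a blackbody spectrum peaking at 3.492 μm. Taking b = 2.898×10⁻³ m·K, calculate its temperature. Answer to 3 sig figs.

Wien's law gives T = b/λ_max = (2.898×10⁻³ m·K)/(3.492×10⁻⁶ m) = 830 K.

T ≈ 830 K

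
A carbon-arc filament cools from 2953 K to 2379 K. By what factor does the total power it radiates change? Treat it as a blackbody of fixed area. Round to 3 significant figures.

P₂/P₁ ≈ 0.421

P ∝ T⁴, so P₂/P₁ = (T₂/T₁)⁴ = (2379/2953)⁴ = (0.805621)⁴ = 0.421.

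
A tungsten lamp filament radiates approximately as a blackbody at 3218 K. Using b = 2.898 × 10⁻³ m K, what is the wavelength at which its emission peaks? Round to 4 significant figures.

λ_max ≈ 0.9006 μm

Wien's displacement law: λ_max = b/T = (2.898×10⁻³ m·K)/(3218 K) = 9.0056×10⁻⁷ m.
That is 0.9006 μm, in the infrared range.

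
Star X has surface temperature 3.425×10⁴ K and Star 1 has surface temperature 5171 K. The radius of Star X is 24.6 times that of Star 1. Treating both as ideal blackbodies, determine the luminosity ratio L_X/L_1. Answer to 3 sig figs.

L_X/L_1 ≈ 1.16×10⁶

L ∝ R²T⁴, so L_X/L_1 = (R_X/R_1)²(T_X/T_1)⁴ = (24.6)² × (3.425×10⁴/5171)⁴ = 605.16 × 1924.62 = 1.16×10⁶.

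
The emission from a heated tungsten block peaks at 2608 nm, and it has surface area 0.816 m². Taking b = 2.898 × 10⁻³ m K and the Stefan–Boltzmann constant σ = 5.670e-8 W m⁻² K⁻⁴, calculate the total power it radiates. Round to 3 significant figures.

Wien's law: T = b/λ_max = 2.898×10⁻³/2.608×10⁻⁶ = 1111.20 K.
Area A = 0.816 m².
Then P = σAT⁴ = 5.670×10⁻⁸×0.816×(1111.20)⁴ = 7.05×10⁴ W.

P ≈ 7.05×10⁴ W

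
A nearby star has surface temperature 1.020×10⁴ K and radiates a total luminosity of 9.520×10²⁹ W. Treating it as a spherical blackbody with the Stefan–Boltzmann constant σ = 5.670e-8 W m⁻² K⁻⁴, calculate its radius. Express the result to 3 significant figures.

L = 4πR²σT⁴ ⇒ R = √(L/(4πσT⁴)).
σT⁴ = 6.13739×10⁸ W/m², so R = √(9.520×10²⁹/(4π×6.13739×10⁸)) = 1.11×10¹⁰ m.

R ≈ 1.11×10¹⁰ m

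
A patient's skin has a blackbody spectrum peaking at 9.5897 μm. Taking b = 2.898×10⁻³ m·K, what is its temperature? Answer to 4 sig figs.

T ≈ 302.2 K

Wien's law gives T = b/λ_max = (2.898×10⁻³ m·K)/(9.5897×10⁻⁶ m) = 302.2 K.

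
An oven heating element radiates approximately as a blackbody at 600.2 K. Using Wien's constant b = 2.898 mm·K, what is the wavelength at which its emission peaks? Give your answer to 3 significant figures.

Wien's displacement law: λ_max = b/T = (2.898×10⁻³ m·K)/(600.2 K) = 4.828×10⁻⁶ m.
That is 4.83 μm, in the infrared range.

λ_max ≈ 4.83 μm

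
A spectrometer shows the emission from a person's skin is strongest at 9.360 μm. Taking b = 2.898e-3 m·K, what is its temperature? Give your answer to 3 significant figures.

Wien's law gives T = b/λ_max = (2.898×10⁻³ m·K)/(9.360×10⁻⁶ m) = 310 K.

T ≈ 310 K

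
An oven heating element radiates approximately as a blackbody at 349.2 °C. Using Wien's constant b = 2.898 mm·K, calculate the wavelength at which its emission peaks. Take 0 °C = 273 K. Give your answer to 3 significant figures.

T = 349.2 °C + 273 = 622.2 K.
Wien's displacement law: λ_max = b/T = (2.898×10⁻³ m·K)/(622.2 K) = 4.658×10⁻⁶ m.
That is 4.66 μm, in the infrared range.

λ_max ≈ 4.66 μm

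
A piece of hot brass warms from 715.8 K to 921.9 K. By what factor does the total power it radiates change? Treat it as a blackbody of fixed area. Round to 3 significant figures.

P ∝ T⁴, so P₂/P₁ = (T₂/T₁)⁴ = (921.9/715.8)⁴ = (1.28793)⁴ = 2.75.

P₂/P₁ ≈ 2.75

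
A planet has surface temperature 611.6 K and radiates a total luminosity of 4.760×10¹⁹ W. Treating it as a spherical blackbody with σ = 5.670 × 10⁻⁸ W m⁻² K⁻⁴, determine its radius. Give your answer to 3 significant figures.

R ≈ 2.19×10⁷ m

L = 4πR²σT⁴ ⇒ R = √(L/(4πσT⁴)).
σT⁴ = 7933.28 W/m², so R = √(4.760×10¹⁹/(4π×7933.28)) = 2.19×10⁷ m.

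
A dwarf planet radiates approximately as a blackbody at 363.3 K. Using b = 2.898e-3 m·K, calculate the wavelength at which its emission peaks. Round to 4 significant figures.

λ_max ≈ 7.977 μm

Wien's displacement law: λ_max = b/T = (2.898×10⁻³ m·K)/(363.3 K) = 7.9769×10⁻⁶ m.
That is 7.977 μm, in the infrared range.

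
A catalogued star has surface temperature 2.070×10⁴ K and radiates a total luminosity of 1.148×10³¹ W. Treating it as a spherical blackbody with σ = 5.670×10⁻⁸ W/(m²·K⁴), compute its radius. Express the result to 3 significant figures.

R ≈ 9.37×10⁹ m

L = 4πR²σT⁴ ⇒ R = √(L/(4πσT⁴)).
σT⁴ = 1.04103×10¹⁰ W/m², so R = √(1.148×10³¹/(4π×1.04103×10¹⁰)) = 9.37×10⁹ m.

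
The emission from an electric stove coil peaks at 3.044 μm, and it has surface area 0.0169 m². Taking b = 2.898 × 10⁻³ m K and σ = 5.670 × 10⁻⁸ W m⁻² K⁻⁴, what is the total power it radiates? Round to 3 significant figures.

P ≈ 787 W

Wien's law: T = b/λ_max = 2.898×10⁻³/3.044×10⁻⁶ = 952.037 K.
Area A = 0.0169 m².
Then P = σAT⁴ = 5.670×10⁻⁸×0.0169×(952.037)⁴ = 787 W.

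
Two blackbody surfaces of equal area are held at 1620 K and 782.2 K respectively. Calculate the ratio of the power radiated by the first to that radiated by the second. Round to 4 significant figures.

With equal areas, P₁/P₂ = (T₁/T₂)⁴ = (1620/782.2)⁴ = 18.40.

P₁/P₂ ≈ 18.40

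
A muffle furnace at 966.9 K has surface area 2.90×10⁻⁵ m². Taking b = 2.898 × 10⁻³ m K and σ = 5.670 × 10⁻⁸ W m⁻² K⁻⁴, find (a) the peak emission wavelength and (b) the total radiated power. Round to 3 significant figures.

λ_max ≈ 3.00×10³ nm; P ≈ 1.44 W

(a) λ_max = b/T = 2.898×10⁻³/966.9 = 2.997×10⁻⁶ m = 3.00×10³ nm.
Area A = 2.90×10⁻⁵ m².
(b) P = σAT⁴ = 5.670×10⁻⁸×2.90×10⁻⁵×(966.9)⁴ = 1.44 W.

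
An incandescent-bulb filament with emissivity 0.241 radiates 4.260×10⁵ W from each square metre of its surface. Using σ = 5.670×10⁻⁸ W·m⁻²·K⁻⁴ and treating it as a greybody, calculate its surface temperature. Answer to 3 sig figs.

I = εσT⁴, so T = (I/εσ)^(1/4) = (4.260×10⁵/(0.241×5.670×10⁻⁸))^(1/4) = 2.36×10³ K.

T ≈ 2.36×10³ K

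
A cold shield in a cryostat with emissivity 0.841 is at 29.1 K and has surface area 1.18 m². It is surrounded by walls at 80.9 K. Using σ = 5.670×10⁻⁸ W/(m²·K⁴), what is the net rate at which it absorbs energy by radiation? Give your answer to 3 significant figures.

Area A = 1.18 m².
Net radiated power P_net = εσA(T⁴ − T₀⁴) = 0.841×5.670×10⁻⁸×1.18×(29.1⁴ − 80.9⁴).
T⁴ − T₀⁴ = 7.17087×10⁵ − 4.28345×10⁷ = -4.21174×10⁷ K⁴, so P_net = -2.37 W — negative, meaning a net gain of 2.37 W.

Net gain ≈ 2.37 W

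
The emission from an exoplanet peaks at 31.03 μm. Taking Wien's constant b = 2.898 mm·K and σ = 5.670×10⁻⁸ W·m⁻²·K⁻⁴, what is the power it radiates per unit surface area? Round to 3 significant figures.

I ≈ 4.31 W/m²

Wien's law: T = b/λ_max = 2.898×10⁻³/3.103×10⁻⁵ = 93.3935 K.
Then I = σT⁴ = 5.670×10⁻⁸×(93.3935)⁴ = 4.31 W/m².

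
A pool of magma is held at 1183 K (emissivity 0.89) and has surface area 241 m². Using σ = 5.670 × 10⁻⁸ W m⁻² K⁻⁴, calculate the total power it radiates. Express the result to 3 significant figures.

P ≈ 2.38×10⁷ W

Area A = 241 m².
P = εσAT⁴ = 0.89 × 5.670×10⁻⁸ × 241 × (1183)⁴ = 2.38×10⁷ W.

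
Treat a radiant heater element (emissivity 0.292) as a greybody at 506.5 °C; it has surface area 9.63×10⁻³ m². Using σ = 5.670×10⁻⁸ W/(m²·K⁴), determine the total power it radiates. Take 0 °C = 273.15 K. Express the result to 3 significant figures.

T = 506.5 °C + 273.15 = 779.65 K.
Area A = 9.63×10⁻³ m².
P = εσAT⁴ = 0.292 × 5.670×10⁻⁸ × 9.63×10⁻³ × (779.65)⁴ = 58.9 W.

P ≈ 58.9 W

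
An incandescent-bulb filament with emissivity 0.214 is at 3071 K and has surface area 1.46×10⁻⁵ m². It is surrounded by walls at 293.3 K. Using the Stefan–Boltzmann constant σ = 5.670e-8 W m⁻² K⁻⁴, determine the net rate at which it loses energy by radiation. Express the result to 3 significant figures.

Area A = 1.46×10⁻⁵ m².
Net radiated power P_net = εσA(T⁴ − T₀⁴) = 0.214×5.670×10⁻⁸×1.46×10⁻⁵×(3071⁴ − 293.3⁴).
T⁴ − T₀⁴ = 8.89445×10¹³ − 7.40028×10⁹ = 8.89371×10¹³ K⁴, so P_net = 15.8 W.

Net loss ≈ 15.8 W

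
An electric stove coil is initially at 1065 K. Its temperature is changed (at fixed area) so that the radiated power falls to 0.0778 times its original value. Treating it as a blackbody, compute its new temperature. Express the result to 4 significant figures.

P ∝ T⁴, so T₂/T₁ = (P₂/P₁)^(1/4) = (0.0778)^(1/4) = 0.528135.
T₂ = 1065 × 0.528135 = 562.5 K.

T₂ ≈ 562.5 K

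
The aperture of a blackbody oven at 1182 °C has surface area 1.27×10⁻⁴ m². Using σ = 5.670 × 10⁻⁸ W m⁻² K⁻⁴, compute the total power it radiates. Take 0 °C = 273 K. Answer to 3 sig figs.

P ≈ 32.3 W

T = 1182 °C + 273 = 1455 K.
Area A = 1.27×10⁻⁴ m².
P = σAT⁴ = 5.670×10⁻⁸ × 1.27×10⁻⁴ × (1455)⁴ = 32.3 W.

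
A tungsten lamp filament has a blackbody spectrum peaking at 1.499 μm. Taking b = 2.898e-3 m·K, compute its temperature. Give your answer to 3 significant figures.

Wien's law gives T = b/λ_max = (2.898×10⁻³ m·K)/(1.499×10⁻⁶ m) = 1.93×10³ K.

T ≈ 1.93×10³ K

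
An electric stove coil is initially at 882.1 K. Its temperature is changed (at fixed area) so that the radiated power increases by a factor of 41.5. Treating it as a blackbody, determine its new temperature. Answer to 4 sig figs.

P ∝ T⁴, so T₂/T₁ = (P₂/P₁)^(1/4) = (41.5)^(1/4) = 2.53812.
T₂ = 882.1 × 2.53812 = 2239 K.

T₂ ≈ 2239 K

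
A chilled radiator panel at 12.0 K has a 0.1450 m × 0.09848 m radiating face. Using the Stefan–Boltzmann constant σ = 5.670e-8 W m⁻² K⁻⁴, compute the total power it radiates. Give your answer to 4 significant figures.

Area A = 0.1450 × 0.09848 = 0.0142796 m².
P = σAT⁴ = 5.670×10⁻⁸ × 0.0142796 × (12.0)⁴ = 1.679×10⁻⁵ W.

P ≈ 1.679×10⁻⁵ W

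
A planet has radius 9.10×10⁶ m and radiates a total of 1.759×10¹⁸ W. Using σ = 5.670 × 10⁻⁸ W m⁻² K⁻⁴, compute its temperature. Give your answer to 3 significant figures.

Surface area A = 4πR² = 4π(9.10×10⁶ m)² = 1.04062×10¹⁵ m².
P = σAT⁴ ⇒ T = (P/(σA))^(1/4) = (1.759×10¹⁸/(5.670×10⁻⁸×1.04062×10¹⁵))^(1/4) = 416 K.

T ≈ 416 K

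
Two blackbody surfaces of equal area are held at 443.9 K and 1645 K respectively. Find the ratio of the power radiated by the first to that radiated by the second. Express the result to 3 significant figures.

With equal areas, P₁/P₂ = (T₁/T₂)⁴ = (443.9/1645)⁴ = 5.30×10⁻³.

P₁/P₂ ≈ 5.30×10⁻³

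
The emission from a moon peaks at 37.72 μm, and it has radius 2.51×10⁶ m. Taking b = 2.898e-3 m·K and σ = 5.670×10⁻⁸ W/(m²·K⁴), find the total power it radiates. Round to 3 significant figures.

Wien's law: T = b/λ_max = 2.898×10⁻³/3.772×10⁻⁵ = 76.8293 K.
Surface area A = 4πR² = 4π(2.51×10⁶ m)² = 7.91694×10¹³ m².
Then P = σAT⁴ = 5.670×10⁻⁸×7.91694×10¹³×(76.8293)⁴ = 1.56×10¹⁴ W.

P ≈ 1.56×10¹⁴ W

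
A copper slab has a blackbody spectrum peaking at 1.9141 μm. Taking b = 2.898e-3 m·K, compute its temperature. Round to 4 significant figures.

Wien's law gives T = b/λ_max = (2.898×10⁻³ m·K)/(1.9141×10⁻⁶ m) = 1514 K.

T ≈ 1514 K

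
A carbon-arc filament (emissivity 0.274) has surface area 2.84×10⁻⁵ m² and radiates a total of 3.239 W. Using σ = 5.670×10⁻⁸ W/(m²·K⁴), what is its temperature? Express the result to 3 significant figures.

T ≈ 1.65×10³ K

Area A = 2.84×10⁻⁵ m².
P = εσAT⁴ ⇒ T = (P/(εσA))^(1/4) = (3.239/(0.274×5.670×10⁻⁸×2.84×10⁻⁵))^(1/4) = 1.65×10³ K.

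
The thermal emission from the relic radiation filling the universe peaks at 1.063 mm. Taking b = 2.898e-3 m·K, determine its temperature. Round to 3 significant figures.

Wien's law gives T = b/λ_max = (2.898×10⁻³ m·K)/(1.063×10⁻³ m) = 2.73 K.

T ≈ 2.73 K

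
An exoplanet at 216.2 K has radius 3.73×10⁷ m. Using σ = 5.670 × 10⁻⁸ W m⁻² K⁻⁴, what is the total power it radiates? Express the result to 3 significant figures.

Surface area A = 4πR² = 4π(3.73×10⁷ m)² = 1.74835×10¹⁶ m².
P = σAT⁴ = 5.670×10⁻⁸ × 1.74835×10¹⁶ × (216.2)⁴ = 2.17×10¹⁸ W.

P ≈ 2.17×10¹⁸ W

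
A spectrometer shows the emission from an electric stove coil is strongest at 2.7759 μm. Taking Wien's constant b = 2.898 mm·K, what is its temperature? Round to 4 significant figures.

T ≈ 1044 K

Wien's law gives T = b/λ_max = (2.898×10⁻³ m·K)/(2.7759×10⁻⁶ m) = 1044 K.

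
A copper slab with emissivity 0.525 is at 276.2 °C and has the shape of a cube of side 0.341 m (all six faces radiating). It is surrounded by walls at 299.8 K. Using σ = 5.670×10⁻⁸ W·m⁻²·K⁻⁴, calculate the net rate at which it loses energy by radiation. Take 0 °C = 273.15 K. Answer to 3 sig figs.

T = 276.2 °C + 273.15 = 549.35 K.
Area A = 6s² = 6×(0.341 m)² = 0.697686 m².
Net radiated power P_net = εσA(T⁴ − T₀⁴) = 0.525×5.670×10⁻⁸×0.697686×(549.35⁴ − 299.8⁴).
T⁴ − T₀⁴ = 9.10744×10¹⁰ − 8.07842×10⁹ = 8.29960×10¹⁰ K⁴, so P_net = 1.72×10³ W.

Net loss ≈ 1.72×10³ W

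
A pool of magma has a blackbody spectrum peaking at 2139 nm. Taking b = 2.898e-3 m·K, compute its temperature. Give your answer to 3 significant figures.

T ≈ 1.35×10³ K

Wien's law gives T = b/λ_max = (2.898×10⁻³ m·K)/(2.139×10⁻⁶ m) = 1.35×10³ K.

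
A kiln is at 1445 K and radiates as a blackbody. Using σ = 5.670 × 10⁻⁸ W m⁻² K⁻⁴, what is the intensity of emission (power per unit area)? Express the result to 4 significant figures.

I ≈ 2.472×10⁵ W/m²

Stefan–Boltzmann: I = σT⁴ = 5.670×10⁻⁸ × (1445)⁴ = 2.472×10⁵ W/m².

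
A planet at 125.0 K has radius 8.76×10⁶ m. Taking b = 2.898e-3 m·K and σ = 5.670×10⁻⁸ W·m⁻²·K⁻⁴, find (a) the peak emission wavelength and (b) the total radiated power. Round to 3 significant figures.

(a) λ_max = b/T = 2.898×10⁻³/125.0 = 2.318×10⁻⁵ m = 23.2 μm.
Surface area A = 4πR² = 4π(8.76×10⁶ m)² = 9.64313×10¹⁴ m².
(b) P = σAT⁴ = 5.670×10⁻⁸×9.64313×10¹⁴×(125.0)⁴ = 1.33×10¹⁶ W.

λ_max ≈ 23.2 μm; P ≈ 1.33×10¹⁶ W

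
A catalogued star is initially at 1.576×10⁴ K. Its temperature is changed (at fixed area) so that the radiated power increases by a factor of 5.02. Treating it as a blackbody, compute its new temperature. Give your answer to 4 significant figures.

P ∝ T⁴, so T₂/T₁ = (P₂/P₁)^(1/4) = (5.02)^(1/4) = 1.49684.
T₂ = 1.576×10⁴ × 1.49684 = 2.359×10⁴ K.

T₂ ≈ 2.359×10⁴ K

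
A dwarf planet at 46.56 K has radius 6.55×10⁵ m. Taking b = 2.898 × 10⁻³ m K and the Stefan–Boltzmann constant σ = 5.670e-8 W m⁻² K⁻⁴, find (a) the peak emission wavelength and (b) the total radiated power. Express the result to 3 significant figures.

(a) λ_max = b/T = 2.898×10⁻³/46.56 = 6.224×10⁻⁵ m = 62.2 μm.
Surface area A = 4πR² = 4π(6.55×10⁵ m)² = 5.39129×10¹² m².
(b) P = σAT⁴ = 5.670×10⁻⁸×5.39129×10¹²×(46.56)⁴ = 1.44×10¹² W.

λ_max ≈ 62.2 μm; P ≈ 1.44×10¹² W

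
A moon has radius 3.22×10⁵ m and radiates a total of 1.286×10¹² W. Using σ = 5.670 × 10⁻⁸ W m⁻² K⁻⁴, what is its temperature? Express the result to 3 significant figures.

T ≈ 64.6 K

Surface area A = 4πR² = 4π(3.22×10⁵ m)² = 1.30293×10¹² m².
P = σAT⁴ ⇒ T = (P/(σA))^(1/4) = (1.286×10¹²/(5.670×10⁻⁸×1.30293×10¹²))^(1/4) = 64.6 K.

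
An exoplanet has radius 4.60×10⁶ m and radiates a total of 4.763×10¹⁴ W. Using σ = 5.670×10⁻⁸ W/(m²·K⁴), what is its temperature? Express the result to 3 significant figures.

T ≈ 75.0 K

Surface area A = 4πR² = 4π(4.60×10⁶ m)² = 2.65904×10¹⁴ m².
P = σAT⁴ ⇒ T = (P/(σA))^(1/4) = (4.763×10¹⁴/(5.670×10⁻⁸×2.65904×10¹⁴))^(1/4) = 75.0 K.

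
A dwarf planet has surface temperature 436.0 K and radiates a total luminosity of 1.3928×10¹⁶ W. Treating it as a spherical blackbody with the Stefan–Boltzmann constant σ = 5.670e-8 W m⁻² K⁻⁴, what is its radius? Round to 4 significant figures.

L = 4πR²σT⁴ ⇒ R = √(L/(4πσT⁴)).
σT⁴ = 2048.94 W/m², so R = √(1.3928×10¹⁶/(4π×2048.94)) = 7.355×10⁵ m.

R ≈ 7.355×10⁵ m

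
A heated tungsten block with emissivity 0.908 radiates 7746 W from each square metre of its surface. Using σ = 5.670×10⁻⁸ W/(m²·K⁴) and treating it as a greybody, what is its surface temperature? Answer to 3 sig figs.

T ≈ 623 K

I = εσT⁴, so T = (I/εσ)^(1/4) = (7746/(0.908×5.670×10⁻⁸))^(1/4) = 623 K.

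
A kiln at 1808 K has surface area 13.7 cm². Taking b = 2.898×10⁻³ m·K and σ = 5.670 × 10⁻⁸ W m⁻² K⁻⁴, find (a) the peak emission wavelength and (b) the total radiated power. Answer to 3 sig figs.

λ_max ≈ 1.60 μm; P ≈ 830 W

(a) λ_max = b/T = 2.898×10⁻³/1808 = 1.603×10⁻⁶ m = 1.60 μm.
Area A = 13.7 cm² = 1.37×10⁻³ m².
(b) P = σAT⁴ = 5.670×10⁻⁸×1.37×10⁻³×(1808)⁴ = 830 W.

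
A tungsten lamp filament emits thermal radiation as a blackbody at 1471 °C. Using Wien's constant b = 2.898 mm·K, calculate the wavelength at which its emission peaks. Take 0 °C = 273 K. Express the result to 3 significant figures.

λ_max ≈ 1.66 μm

T = 1471 °C + 273 = 1744 K.
Wien's displacement law: λ_max = b/T = (2.898×10⁻³ m·K)/(1744 K) = 1.662×10⁻⁶ m.
That is 1.66 μm, in the infrared range.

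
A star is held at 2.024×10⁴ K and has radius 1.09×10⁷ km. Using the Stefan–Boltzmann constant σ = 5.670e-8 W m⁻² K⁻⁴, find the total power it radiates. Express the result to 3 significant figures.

P ≈ 1.42×10³¹ W

Surface area A = 4πR² = 4π(1.09×10¹⁰ m)² = 1.49301×10²¹ m².
P = σAT⁴ = 5.670×10⁻⁸ × 1.49301×10²¹ × (2.024×10⁴)⁴ = 1.42×10³¹ W.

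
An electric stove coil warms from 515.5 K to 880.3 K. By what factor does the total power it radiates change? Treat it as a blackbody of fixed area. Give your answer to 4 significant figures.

P ∝ T⁴, so P₂/P₁ = (T₂/T₁)⁴ = (880.3/515.5)⁴ = (1.70766)⁴ = 8.504.

P₂/P₁ ≈ 8.504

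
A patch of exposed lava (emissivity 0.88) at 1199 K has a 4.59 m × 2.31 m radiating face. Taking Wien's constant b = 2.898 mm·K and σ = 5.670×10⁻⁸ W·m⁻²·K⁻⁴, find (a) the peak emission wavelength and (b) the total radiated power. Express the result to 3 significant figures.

(a) λ_max = b/T = 2.898×10⁻³/1199 = 2.417×10⁻⁶ m = 2.42 μm.
Area A = 4.59 × 2.31 = 10.6029 m².
(b) P = εσAT⁴ = 0.88×5.670×10⁻⁸×10.6029×(1199)⁴ = 1.09×10⁶ W.

λ_max ≈ 2.42 μm; P ≈ 1.09×10⁶ W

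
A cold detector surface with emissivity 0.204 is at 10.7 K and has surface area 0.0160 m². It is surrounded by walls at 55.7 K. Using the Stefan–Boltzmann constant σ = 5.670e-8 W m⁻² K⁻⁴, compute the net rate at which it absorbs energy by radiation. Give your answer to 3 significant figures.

Net gain ≈ 1.78×10⁻³ W

Area A = 0.0160 m².
Net radiated power P_net = εσA(T⁴ − T₀⁴) = 0.204×5.670×10⁻⁸×0.0160×(10.7⁴ − 55.7⁴).
T⁴ − T₀⁴ = 13108.0 − 9.62544×10⁶ = -9.61233×10⁶ K⁴, so P_net = -1.78×10⁻³ W — negative, meaning a net gain of 1.78×10⁻³ W.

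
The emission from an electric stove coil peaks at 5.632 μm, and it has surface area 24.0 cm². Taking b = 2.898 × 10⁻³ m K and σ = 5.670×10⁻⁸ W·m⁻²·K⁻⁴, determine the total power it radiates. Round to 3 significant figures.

Wien's law: T = b/λ_max = 2.898×10⁻³/5.632×10⁻⁶ = 514.560 K.
Area A = 24.0 cm² = 2.40×10⁻³ m².
Then P = σAT⁴ = 5.670×10⁻⁸×2.40×10⁻³×(514.560)⁴ = 9.54 W.

P ≈ 9.54 W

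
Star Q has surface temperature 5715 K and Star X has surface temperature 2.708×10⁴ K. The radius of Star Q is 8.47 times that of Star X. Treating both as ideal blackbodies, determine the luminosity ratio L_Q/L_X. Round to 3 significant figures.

L ∝ R²T⁴, so L_Q/L_X = (R_Q/R_X)²(T_Q/T_X)⁴ = (8.47)² × (5715/2.708×10⁴)⁴ = 71.7409 × 1.98367×10⁻³ = 0.142.

L_Q/L_X ≈ 0.142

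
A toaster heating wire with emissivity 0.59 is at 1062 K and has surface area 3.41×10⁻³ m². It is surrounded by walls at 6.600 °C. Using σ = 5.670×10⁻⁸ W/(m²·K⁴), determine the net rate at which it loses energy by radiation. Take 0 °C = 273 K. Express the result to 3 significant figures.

Net loss ≈ 144 W

Surroundings: T = 6.600 °C + 273 = 279.600 K.
Area A = 3.41×10⁻³ m².
Net radiated power P_net = εσA(T⁴ − T₀⁴) = 0.59×5.670×10⁻⁸×3.41×10⁻³×(1062⁴ − 279.600⁴).
T⁴ − T₀⁴ = 1.27203×10¹² − 6.11151×10⁹ = 1.26592×10¹² K⁴, so P_net = 144 W.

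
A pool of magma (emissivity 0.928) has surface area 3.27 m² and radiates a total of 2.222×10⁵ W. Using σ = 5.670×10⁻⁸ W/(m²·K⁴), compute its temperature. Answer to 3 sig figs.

Area A = 3.27 m².
P = εσAT⁴ ⇒ T = (P/(εσA))^(1/4) = (2.222×10⁵/(0.928×5.670×10⁻⁸×3.27))^(1/4) = 1.07×10³ K.

T ≈ 1.07×10³ K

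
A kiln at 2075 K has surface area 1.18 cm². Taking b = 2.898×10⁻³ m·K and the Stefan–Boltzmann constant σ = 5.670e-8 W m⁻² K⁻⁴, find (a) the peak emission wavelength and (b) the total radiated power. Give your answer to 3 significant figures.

λ_max ≈ 1.40×10³ nm; P ≈ 124 W

(a) λ_max = b/T = 2.898×10⁻³/2075 = 1.397×10⁻⁶ m = 1.40×10³ nm.
Area A = 1.18 cm² = 1.18×10⁻⁴ m².
(b) P = σAT⁴ = 5.670×10⁻⁸×1.18×10⁻⁴×(2075)⁴ = 124 W.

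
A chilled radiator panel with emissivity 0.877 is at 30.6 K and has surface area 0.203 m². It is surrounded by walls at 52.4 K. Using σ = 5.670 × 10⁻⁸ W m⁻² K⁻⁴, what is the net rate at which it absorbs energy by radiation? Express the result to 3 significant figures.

Net gain ≈ 0.0673 W

Area A = 0.203 m².
Net radiated power P_net = εσA(T⁴ − T₀⁴) = 0.877×5.670×10⁻⁸×0.203×(30.6⁴ − 52.4⁴).
T⁴ − T₀⁴ = 8.76770×10⁵ − 7.53920×10⁶ = -6.66243×10⁶ K⁴, so P_net = -0.0673 W — negative, meaning a net gain of 0.0673 W.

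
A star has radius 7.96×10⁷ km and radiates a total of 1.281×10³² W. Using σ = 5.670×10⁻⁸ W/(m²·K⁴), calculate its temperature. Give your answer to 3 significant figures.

Surface area A = 4πR² = 4π(7.96×10¹⁰ m)² = 7.96225×10²² m².
P = σAT⁴ ⇒ T = (P/(σA))^(1/4) = (1.281×10³²/(5.670×10⁻⁸×7.96225×10²²))^(1/4) = 1.30×10⁴ K.

T ≈ 1.30×10⁴ K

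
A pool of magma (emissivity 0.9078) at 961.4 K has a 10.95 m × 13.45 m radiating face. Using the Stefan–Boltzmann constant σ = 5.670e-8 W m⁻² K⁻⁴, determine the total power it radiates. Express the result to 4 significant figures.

Area A = 10.95 × 13.45 = 147.277 m².
P = εσAT⁴ = 0.9078 × 5.670×10⁻⁸ × 147.277 × (961.4)⁴ = 6.476×10⁶ W.

P ≈ 6.476×10⁶ W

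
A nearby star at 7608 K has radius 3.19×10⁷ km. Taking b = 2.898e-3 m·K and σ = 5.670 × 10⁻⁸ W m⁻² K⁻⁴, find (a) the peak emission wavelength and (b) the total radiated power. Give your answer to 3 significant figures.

(a) λ_max = b/T = 2.898×10⁻³/7608 = 3.809×10⁻⁷ m = 381 nm.
Surface area A = 4πR² = 4π(3.19×10¹⁰ m)² = 1.27877×10²² m².
(b) P = σAT⁴ = 5.670×10⁻⁸×1.27877×10²²×(7608)⁴ = 2.43×10³⁰ W.

λ_max ≈ 381 nm; P ≈ 2.43×10³⁰ W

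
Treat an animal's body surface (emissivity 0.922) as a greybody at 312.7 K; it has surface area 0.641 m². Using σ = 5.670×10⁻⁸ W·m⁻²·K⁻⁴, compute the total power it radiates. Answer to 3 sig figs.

Area A = 0.641 m².
P = εσAT⁴ = 0.922 × 5.670×10⁻⁸ × 0.641 × (312.7)⁴ = 320 W.

P ≈ 320 W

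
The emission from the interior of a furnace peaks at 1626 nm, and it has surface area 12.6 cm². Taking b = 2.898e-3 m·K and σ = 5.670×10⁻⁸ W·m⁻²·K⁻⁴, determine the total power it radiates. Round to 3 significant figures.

P ≈ 721 W

Wien's law: T = b/λ_max = 2.898×10⁻³/1.626×10⁻⁶ = 1782.29 K.
Area A = 12.6 cm² = 1.26×10⁻³ m².
Then P = σAT⁴ = 5.670×10⁻⁸×1.26×10⁻³×(1782.29)⁴ = 721 W.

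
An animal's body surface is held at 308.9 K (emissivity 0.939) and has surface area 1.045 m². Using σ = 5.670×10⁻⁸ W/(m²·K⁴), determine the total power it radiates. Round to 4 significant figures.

P ≈ 506.6 W

Area A = 1.045 m².
P = εσAT⁴ = 0.939 × 5.670×10⁻⁸ × 1.045 × (308.9)⁴ = 506.6 W.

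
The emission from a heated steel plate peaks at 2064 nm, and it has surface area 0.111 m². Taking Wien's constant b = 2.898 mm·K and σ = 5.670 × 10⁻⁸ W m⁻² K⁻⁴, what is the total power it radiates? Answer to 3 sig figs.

Wien's law: T = b/λ_max = 2.898×10⁻³/2.064×10⁻⁶ = 1404.07 K.
Area A = 0.111 m².
Then P = σAT⁴ = 5.670×10⁻⁸×0.111×(1404.07)⁴ = 2.45×10⁴ W.

P ≈ 2.45×10⁴ W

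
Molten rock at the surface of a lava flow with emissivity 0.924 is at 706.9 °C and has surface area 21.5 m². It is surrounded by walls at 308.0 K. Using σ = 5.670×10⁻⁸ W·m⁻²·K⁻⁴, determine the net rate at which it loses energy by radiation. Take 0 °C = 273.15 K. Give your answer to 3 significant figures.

T = 706.9 °C + 273.15 = 980.05 K.
Area A = 21.5 m².
Net radiated power P_net = εσA(T⁴ − T₀⁴) = 0.924×5.670×10⁻⁸×21.5×(980.05⁴ − 308.0⁴).
T⁴ − T₀⁴ = 9.22556×10¹¹ − 8.99918×10⁹ = 9.13557×10¹¹ K⁴, so P_net = 1.03×10⁶ W.

Net loss ≈ 1.03×10⁶ W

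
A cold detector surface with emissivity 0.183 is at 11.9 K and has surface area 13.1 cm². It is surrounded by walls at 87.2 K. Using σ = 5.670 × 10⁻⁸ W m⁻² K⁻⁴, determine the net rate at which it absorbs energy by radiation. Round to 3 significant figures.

Net gain ≈ 7.86×10⁻⁴ W

Area A = 13.1 cm² = 1.31×10⁻³ m².
Net radiated power P_net = εσA(T⁴ − T₀⁴) = 0.183×5.670×10⁻⁸×1.31×10⁻³×(11.9⁴ − 87.2⁴).
T⁴ − T₀⁴ = 20053.4 − 5.78184×10⁷ = -5.77983×10⁷ K⁴, so P_net = -7.86×10⁻⁴ W — negative, meaning a net gain of 7.86×10⁻⁴ W.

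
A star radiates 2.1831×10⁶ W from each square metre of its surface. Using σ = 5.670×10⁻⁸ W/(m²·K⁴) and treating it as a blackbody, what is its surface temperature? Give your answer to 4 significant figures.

I = σT⁴, so T = (I/σ)^(1/4) = (2.1831×10⁶/(5.670×10⁻⁸))^(1/4) = 2491 K.

T ≈ 2491 K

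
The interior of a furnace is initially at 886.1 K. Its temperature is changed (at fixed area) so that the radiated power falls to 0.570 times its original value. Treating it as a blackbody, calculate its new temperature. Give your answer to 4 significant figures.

P ∝ T⁴, so T₂/T₁ = (P₂/P₁)^(1/4) = (0.570)^(1/4) = 0.868898.
T₂ = 886.1 × 0.868898 = 769.9 K.

T₂ ≈ 769.9 K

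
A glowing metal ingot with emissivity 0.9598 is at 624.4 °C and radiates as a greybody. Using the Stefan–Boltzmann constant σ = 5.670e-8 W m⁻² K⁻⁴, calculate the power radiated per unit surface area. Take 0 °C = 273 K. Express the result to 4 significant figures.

I ≈ 3.529×10⁴ W/m²

T = 624.4 °C + 273 = 897.4 K.
Stefan–Boltzmann: I = εσT⁴ = 0.9598 × 5.670×10⁻⁸ × (897.4)⁴ = 3.529×10⁴ W/m².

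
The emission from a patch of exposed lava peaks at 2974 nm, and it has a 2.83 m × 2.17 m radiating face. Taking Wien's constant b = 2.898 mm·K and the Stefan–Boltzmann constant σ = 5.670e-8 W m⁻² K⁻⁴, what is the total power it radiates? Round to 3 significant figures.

P ≈ 3.14×10⁵ W

Wien's law: T = b/λ_max = 2.898×10⁻³/2.974×10⁻⁶ = 974.445 K.
Area A = 2.83 × 2.17 = 6.1411 m².
Then P = σAT⁴ = 5.670×10⁻⁸×6.1411×(974.445)⁴ = 3.14×10⁵ W.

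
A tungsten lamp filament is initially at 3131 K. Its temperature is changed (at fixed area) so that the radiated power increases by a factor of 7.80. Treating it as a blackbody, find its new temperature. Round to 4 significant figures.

T₂ ≈ 5232 K

P ∝ T⁴, so T₂/T₁ = (P₂/P₁)^(1/4) = (7.80)^(1/4) = 1.67118.
T₂ = 3131 × 1.67118 = 5232 K.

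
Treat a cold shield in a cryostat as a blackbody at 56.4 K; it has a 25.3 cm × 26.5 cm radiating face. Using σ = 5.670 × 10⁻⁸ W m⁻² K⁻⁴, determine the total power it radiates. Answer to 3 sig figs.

P ≈ 0.0385 W

Area A = 0.253 × 0.265 = 0.067045 m².
P = σAT⁴ = 5.670×10⁻⁸ × 0.067045 × (56.4)⁴ = 0.0385 W.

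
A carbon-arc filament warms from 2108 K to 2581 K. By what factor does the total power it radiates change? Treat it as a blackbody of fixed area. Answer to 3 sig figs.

P ∝ T⁴, so P₂/P₁ = (T₂/T₁)⁴ = (2581/2108)⁴ = (1.22438)⁴ = 2.25.

P₂/P₁ ≈ 2.25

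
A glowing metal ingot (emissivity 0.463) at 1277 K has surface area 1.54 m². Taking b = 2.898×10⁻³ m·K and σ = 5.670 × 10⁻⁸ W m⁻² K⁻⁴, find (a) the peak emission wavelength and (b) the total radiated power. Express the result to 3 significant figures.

λ_max ≈ 2.27 μm; P ≈ 1.08×10⁵ W

(a) λ_max = b/T = 2.898×10⁻³/1277 = 2.269×10⁻⁶ m = 2.27 μm.
Area A = 1.54 m².
(b) P = εσAT⁴ = 0.463×5.670×10⁻⁸×1.54×(1277)⁴ = 1.08×10⁵ W.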